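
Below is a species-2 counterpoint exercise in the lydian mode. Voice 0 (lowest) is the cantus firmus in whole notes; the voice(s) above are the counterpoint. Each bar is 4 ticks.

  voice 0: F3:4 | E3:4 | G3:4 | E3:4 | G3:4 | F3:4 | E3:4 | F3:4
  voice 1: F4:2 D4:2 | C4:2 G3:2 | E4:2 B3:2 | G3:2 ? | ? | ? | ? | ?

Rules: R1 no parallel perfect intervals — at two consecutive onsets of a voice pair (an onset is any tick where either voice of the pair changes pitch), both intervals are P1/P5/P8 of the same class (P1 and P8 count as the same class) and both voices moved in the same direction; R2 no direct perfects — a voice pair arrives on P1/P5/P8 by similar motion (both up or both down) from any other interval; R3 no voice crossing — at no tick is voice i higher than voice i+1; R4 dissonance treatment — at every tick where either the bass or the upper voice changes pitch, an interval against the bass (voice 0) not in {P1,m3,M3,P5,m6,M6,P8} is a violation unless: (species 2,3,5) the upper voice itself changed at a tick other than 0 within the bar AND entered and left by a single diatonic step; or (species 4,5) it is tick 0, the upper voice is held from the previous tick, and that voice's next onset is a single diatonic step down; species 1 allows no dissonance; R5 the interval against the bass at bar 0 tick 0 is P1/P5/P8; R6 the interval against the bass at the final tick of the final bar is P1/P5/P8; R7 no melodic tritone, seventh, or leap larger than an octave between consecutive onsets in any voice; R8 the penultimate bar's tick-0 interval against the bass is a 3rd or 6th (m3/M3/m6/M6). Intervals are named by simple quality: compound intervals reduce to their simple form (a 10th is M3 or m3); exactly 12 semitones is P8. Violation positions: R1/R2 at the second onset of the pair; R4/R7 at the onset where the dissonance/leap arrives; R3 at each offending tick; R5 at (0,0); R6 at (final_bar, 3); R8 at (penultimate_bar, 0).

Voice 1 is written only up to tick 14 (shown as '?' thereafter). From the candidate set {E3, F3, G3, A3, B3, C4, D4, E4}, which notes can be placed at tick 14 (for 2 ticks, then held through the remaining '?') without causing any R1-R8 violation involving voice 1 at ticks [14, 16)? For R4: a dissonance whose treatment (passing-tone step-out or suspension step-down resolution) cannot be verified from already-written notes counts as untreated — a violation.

E3: legal
F3: violates R4
G3: legal
A3: violates R4
B3: legal
C4: legal
D4: violates R4
E4: legal

{B3, C4, E3, E4, G3}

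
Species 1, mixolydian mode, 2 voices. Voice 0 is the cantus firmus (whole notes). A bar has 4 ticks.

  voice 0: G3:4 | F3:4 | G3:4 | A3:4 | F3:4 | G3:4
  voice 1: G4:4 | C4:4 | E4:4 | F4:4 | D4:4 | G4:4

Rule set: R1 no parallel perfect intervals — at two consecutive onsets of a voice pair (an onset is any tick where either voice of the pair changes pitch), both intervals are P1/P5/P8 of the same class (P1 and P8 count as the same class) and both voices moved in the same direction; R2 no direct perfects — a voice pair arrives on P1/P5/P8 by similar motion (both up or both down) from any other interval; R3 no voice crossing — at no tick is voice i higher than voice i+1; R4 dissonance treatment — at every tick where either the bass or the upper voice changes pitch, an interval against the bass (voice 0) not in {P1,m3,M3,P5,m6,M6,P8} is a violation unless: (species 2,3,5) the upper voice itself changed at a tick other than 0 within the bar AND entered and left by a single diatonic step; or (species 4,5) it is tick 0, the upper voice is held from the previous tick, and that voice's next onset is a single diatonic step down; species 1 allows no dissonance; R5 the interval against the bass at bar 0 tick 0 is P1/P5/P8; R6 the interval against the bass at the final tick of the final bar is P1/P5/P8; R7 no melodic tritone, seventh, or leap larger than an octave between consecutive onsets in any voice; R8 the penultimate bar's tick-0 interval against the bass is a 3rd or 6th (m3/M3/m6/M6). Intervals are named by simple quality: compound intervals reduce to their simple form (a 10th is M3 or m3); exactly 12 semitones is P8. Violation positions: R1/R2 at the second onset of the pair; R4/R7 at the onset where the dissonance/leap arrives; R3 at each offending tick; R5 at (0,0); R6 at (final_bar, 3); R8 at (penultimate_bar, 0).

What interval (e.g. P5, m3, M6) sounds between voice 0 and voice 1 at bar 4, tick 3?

M6

voice 0=F3 voice 1=D4 -> M6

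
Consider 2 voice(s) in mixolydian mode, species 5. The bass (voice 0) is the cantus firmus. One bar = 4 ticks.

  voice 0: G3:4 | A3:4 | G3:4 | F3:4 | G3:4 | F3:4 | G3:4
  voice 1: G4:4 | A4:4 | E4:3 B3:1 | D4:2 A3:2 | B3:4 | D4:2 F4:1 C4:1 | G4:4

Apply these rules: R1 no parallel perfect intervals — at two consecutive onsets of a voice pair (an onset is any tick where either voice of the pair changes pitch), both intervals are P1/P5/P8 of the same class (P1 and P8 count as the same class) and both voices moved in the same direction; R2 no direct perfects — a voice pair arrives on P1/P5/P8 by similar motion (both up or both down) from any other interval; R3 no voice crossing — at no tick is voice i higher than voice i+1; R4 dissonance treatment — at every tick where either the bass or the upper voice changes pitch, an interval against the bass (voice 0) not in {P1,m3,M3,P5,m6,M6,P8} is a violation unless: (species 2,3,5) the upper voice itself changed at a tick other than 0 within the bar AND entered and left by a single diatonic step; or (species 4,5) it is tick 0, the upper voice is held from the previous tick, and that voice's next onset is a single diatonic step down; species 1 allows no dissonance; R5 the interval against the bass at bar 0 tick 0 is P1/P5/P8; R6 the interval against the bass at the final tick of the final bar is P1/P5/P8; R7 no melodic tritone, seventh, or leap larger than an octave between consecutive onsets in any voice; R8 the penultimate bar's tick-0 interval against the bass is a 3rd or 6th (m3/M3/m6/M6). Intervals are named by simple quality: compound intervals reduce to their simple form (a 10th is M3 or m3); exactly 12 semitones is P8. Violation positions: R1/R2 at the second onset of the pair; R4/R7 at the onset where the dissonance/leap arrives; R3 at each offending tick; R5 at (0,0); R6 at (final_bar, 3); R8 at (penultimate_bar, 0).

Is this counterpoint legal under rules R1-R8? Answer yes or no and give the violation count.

No (2 violations)

bar 0: v0=G3 v1=G4 (P8)
bar 1: v0=A3 v1=A4 (P8)
bar 2: v0=G3 v1=E4 (M6)
bar 3: v0=F3 v1=D4 (M6)
bar 4: v0=G3 v1=B3 (M3)
bar 5: v0=F3 v1=D4 (M6)
bar 6: v0=G3 v1=G4 (P8)
  R1 @ bar1.0: G3/G4 P8 -> A3/A4 P8 similar
  R2 @ bar6.0: F3/C4 P5 -> G3/G4 P8 similar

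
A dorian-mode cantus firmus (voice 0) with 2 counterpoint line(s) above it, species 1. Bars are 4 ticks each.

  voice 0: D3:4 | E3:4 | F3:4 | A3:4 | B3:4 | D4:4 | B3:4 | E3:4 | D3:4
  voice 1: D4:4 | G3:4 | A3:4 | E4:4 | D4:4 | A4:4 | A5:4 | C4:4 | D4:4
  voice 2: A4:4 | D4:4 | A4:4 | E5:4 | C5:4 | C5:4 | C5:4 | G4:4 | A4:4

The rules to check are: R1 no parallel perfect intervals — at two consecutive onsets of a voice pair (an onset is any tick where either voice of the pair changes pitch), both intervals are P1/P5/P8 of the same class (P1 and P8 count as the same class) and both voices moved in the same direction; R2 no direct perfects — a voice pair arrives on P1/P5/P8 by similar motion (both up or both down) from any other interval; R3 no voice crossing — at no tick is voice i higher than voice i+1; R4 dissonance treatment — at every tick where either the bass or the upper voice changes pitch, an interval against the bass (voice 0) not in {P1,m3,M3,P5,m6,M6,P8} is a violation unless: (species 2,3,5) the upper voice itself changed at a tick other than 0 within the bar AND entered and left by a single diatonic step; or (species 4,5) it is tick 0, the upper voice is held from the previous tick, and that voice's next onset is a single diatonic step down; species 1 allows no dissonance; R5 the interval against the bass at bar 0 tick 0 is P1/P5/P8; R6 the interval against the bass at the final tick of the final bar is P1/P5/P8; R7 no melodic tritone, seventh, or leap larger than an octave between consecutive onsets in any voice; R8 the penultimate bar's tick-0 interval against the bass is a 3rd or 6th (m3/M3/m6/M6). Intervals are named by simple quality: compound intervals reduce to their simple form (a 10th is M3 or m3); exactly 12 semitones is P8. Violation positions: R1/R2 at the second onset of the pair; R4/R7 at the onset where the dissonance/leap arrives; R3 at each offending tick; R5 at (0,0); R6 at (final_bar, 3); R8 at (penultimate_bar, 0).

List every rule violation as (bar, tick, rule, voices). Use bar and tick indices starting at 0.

(1, 0, R1, (1, 2))
(1, 0, R4, (0, 2))
(2, 0, R2, (1, 2))
(3, 0, R1, (1, 2))
(3, 0, R2, (0, 1))
(3, 0, R2, (0, 2))
(4, 0, R4, (0, 2))
(5, 0, R2, (0, 1))
(5, 0, R4, (0, 2))
(6, 0, R3, (1, 2))
(6, 0, R4, (0, 1))
(6, 0, R4, (0, 2))
(6, 1, R3, (1, 2))
(6, 2, R3, (1, 2))
(6, 3, R3, (1, 2))
(7, 0, R2, (1, 2))
(7, 0, R7, (1,))
(8, 0, R1, (1, 2))

bar 0: v0=D3 v1=D4 v2=A4 downbeat P5
bar 1: v0=E3 v1=G3 v2=D4 downbeat m7
bar 2: v0=F3 v1=A3 v2=A4 downbeat M3
bar 3: v0=A3 v1=E4 v2=E5 downbeat P5
bar 4: v0=B3 v1=D4 v2=C5 downbeat m2
bar 5: v0=D4 v1=A4 v2=C5 downbeat m7
bar 6: v0=B3 v1=A5 v2=C5 downbeat m2
bar 7: v0=E3 v1=C4 v2=G4 downbeat m3
bar 8: v0=D3 v1=D4 v2=A4 downbeat P5
  -> R1 @ bar 1 tick 0 v(1, 2): D4/A4 P5 -> G3/D4 P5 similar
  -> R4 @ bar 1 tick 0 v(0, 2): E3/D4 m7 untreated
  -> R2 @ bar 2 tick 0 v(1, 2): G3/D4 P5 -> A3/A4 P8 similar
  -> R1 @ bar 3 tick 0 v(1, 2): A3/A4 P8 -> E4/E5 P8 similar
  -> R2 @ bar 3 tick 0 v(0, 1): F3/A3 M3 -> A3/E4 P5 similar
  -> R2 @ bar 3 tick 0 v(0, 2): F3/A4 M3 -> A3/E5 P5 similar
  -> R4 @ bar 4 tick 0 v(0, 2): B3/C5 m2 untreated
  -> R2 @ bar 5 tick 0 v(0, 1): B3/D4 m3 -> D4/A4 P5 similar
  -> R4 @ bar 5 tick 0 v(0, 2): D4/C5 m7 untreated
  -> R3 @ bar 6 tick 0 v(1, 2): A5 above C5
  -> R4 @ bar 6 tick 0 v(0, 1): B3/A5 m7 untreated
  -> R4 @ bar 6 tick 0 v(0, 2): B3/C5 m2 untreated
  -> R3 @ bar 6 tick 1 v(1, 2): A5 above C5
  -> R3 @ bar 6 tick 2 v(1, 2): A5 above C5
  -> R3 @ bar 6 tick 3 v(1, 2): A5 above C5
  -> R2 @ bar 7 tick 0 v(1, 2): A5/C5 M6 -> C4/G4 P5 similar
  -> R7 @ bar 7 tick 0 v(1,): A5->C4 leap 21st
  -> R1 @ bar 8 tick 0 v(1, 2): C4/G4 P5 -> D4/A4 P5 similar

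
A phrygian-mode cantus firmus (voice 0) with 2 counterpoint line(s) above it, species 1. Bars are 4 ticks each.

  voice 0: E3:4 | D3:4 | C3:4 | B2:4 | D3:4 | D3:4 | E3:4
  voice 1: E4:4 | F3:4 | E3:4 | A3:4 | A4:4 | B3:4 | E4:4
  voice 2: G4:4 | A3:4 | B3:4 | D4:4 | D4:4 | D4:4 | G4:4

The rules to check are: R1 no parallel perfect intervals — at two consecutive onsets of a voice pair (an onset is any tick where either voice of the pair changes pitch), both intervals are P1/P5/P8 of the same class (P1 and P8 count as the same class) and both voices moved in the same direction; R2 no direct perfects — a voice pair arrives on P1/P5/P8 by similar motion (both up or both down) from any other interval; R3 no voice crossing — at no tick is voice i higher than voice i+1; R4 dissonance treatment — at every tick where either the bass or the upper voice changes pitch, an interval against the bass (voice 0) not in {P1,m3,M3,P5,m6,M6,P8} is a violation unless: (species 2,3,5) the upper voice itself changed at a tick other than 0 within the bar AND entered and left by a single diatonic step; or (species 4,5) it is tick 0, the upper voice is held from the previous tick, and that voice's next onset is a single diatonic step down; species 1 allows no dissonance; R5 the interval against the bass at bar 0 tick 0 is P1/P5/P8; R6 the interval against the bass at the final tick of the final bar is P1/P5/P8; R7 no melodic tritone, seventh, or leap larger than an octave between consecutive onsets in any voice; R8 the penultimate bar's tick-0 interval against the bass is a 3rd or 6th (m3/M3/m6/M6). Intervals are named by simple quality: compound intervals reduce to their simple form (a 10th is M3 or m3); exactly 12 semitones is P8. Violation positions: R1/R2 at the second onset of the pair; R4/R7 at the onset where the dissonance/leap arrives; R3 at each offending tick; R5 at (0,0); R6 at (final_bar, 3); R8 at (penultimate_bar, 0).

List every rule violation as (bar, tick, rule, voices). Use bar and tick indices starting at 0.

bar 0: v0=E3 v1=E4 v2=G4 downbeat m3
bar 1: v0=D3 v1=F3 v2=A3 downbeat P5
bar 2: v0=C3 v1=E3 v2=B3 downbeat M7
bar 3: v0=B2 v1=A3 v2=D4 downbeat m3
bar 4: v0=D3 v1=A4 v2=D4 downbeat P8
bar 5: v0=D3 v1=B3 v2=D4 downbeat P8
bar 6: v0=E3 v1=E4 v2=G4 downbeat m3
  -> R5 @ bar 0 tick 0 v(0, 2): opens on m3
  -> R2 @ bar 1 tick 0 v(0, 2): E3/G4 m3 -> D3/A3 P5 similar
  -> R7 @ bar 1 tick 0 v(1,): E4->F3 leap 11st
  -> R7 @ bar 1 tick 0 v(2,): G4->A3 leap 10st
  -> R4 @ bar 2 tick 0 v(0, 2): C3/B3 M7 untreated
  -> R4 @ bar 3 tick 0 v(0, 1): B2/A3 m7 untreated
  -> R2 @ bar 4 tick 0 v(0, 1): B2/A3 m7 -> D3/A4 P5 similar
  -> R3 @ bar 4 tick 0 v(1, 2): A4 above D4
  -> R3 @ bar 4 tick 1 v(1, 2): A4 above D4
  -> R3 @ bar 4 tick 2 v(1, 2): A4 above D4
  -> R3 @ bar 4 tick 3 v(1, 2): A4 above D4
  -> R7 @ bar 5 tick 0 v(1,): A4->B3 leap 10st
  -> R8 @ bar 5 tick 0 v(0, 2): penult P8 not 3rd/6th
  -> R2 @ bar 6 tick 0 v(0, 1): D3/B3 M6 -> E3/E4 P8 similar
  -> R6 @ bar 6 tick 3 v(0, 2): closes on m3

(0, 0, R5, (0, 2))
(1, 0, R2, (0, 2))
(1, 0, R7, (1,))
(1, 0, R7, (2,))
(2, 0, R4, (0, 2))
(3, 0, R4, (0, 1))
(4, 0, R2, (0, 1))
(4, 0, R3, (1, 2))
(4, 1, R3, (1, 2))
(4, 2, R3, (1, 2))
(4, 3, R3, (1, 2))
(5, 0, R7, (1,))
(5, 0, R8, (0, 2))
(6, 0, R2, (0, 1))
(6, 3, R6, (0, 2))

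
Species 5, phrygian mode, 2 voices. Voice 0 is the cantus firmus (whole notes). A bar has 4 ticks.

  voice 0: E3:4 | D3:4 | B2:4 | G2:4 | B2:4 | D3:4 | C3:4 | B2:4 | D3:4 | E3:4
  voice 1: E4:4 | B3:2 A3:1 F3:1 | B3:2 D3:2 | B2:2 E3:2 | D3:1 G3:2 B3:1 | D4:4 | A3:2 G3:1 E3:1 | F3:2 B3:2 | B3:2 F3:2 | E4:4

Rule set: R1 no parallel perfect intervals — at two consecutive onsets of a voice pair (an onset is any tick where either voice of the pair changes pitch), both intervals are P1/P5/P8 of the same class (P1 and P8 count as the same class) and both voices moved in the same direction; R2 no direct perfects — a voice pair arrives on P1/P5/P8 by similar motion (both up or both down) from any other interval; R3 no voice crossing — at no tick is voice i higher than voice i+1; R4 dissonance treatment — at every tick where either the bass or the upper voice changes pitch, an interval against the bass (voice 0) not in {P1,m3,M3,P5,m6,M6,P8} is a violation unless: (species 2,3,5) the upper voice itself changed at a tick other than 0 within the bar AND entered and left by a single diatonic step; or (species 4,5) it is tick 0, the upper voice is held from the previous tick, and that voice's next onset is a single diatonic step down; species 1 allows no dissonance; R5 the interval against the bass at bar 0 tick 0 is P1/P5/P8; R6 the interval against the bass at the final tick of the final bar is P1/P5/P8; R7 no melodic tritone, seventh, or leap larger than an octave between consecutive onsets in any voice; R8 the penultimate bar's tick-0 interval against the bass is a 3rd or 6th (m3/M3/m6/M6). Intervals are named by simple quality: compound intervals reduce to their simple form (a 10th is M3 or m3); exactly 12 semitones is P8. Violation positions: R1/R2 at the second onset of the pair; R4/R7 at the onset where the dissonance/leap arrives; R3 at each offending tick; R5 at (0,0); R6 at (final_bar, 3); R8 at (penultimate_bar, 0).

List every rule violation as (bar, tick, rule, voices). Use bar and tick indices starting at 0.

bar 0: v0=E3 v1=E4 downbeat P8
bar 1: v0=D3 v1=B3 downbeat M6
bar 2: v0=B2 v1=B3 downbeat P8
bar 3: v0=G2 v1=B2 downbeat M3
bar 4: v0=B2 v1=D3 downbeat m3
bar 5: v0=D3 v1=D4 downbeat P8
bar 6: v0=C3 v1=A3 downbeat M6
bar 7: v0=B2 v1=F3 downbeat TT
bar 8: v0=D3 v1=B3 downbeat M6
bar 9: v0=E3 v1=E4 downbeat P8
  -> R7 @ bar 2 tick 0 v(1,): F3->B3 leap 6st
  -> R1 @ bar 5 tick 0 v(0, 1): B2/B3 P8 -> D3/D4 P8 similar
  -> R4 @ bar 7 tick 0 v(0, 1): B2/F3 TT untreated
  -> R7 @ bar 7 tick 2 v(1,): F3->B3 leap 6st
  -> R7 @ bar 8 tick 2 v(1,): B3->F3 leap 6st
  -> R2 @ bar 9 tick 0 v(0, 1): D3/F3 m3 -> E3/E4 P8 similar
  -> R7 @ bar 9 tick 0 v(1,): F3->E4 leap 11st

(2, 0, R7, (1,))
(5, 0, R1, (0, 1))
(7, 0, R4, (0, 1))
(7, 2, R7, (1,))
(8, 2, R7, (1,))
(9, 0, R2, (0, 1))
(9, 0, R7, (1,))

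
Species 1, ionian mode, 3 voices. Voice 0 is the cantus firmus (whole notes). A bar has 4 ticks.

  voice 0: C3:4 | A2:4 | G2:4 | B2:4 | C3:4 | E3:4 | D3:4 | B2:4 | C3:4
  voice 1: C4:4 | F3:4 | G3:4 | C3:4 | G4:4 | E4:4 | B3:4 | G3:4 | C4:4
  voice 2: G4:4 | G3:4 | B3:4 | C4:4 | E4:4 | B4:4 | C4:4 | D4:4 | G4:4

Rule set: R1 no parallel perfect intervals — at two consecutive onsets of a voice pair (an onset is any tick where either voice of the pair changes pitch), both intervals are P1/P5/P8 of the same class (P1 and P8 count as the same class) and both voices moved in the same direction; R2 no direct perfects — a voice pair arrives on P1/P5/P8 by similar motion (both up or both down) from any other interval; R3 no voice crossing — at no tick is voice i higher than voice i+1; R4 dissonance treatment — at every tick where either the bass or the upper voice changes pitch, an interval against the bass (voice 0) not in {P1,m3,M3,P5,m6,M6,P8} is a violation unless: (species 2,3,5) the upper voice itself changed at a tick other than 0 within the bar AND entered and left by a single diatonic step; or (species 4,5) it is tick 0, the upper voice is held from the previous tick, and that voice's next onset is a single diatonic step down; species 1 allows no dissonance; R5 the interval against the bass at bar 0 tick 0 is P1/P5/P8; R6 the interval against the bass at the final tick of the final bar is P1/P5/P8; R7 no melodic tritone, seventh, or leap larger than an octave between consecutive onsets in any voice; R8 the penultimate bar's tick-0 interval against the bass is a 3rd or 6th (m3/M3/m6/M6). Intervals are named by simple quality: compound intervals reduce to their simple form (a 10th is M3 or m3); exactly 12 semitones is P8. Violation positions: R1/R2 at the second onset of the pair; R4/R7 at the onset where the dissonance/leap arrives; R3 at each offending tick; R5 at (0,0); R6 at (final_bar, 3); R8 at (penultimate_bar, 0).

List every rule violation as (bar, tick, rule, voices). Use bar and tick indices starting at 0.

(1, 0, R4, (0, 2))
(3, 0, R4, (0, 1))
(3, 0, R4, (0, 2))
(4, 0, R2, (0, 1))
(4, 0, R3, (1, 2))
(4, 0, R7, (1,))
(4, 1, R3, (1, 2))
(4, 2, R3, (1, 2))
(4, 3, R3, (1, 2))
(5, 0, R2, (0, 2))
(6, 0, R4, (0, 2))
(6, 0, R7, (2,))
(8, 0, R1, (1, 2))
(8, 0, R2, (0, 1))
(8, 0, R2, (0, 2))

bar 0: v0=C3 v1=C4 v2=G4 downbeat P5
bar 1: v0=A2 v1=F3 v2=G3 downbeat m7
bar 2: v0=G2 v1=G3 v2=B3 downbeat M3
bar 3: v0=B2 v1=C3 v2=C4 downbeat m2
bar 4: v0=C3 v1=G4 v2=E4 downbeat M3
bar 5: v0=E3 v1=E4 v2=B4 downbeat P5
bar 6: v0=D3 v1=B3 v2=C4 downbeat m7
bar 7: v0=B2 v1=G3 v2=D4 downbeat m3
bar 8: v0=C3 v1=C4 v2=G4 downbeat P5
  -> R4 @ bar 1 tick 0 v(0, 2): A2/G3 m7 untreated
  -> R4 @ bar 3 tick 0 v(0, 1): B2/C3 m2 untreated
  -> R4 @ bar 3 tick 0 v(0, 2): B2/C4 m2 untreated
  -> R2 @ bar 4 tick 0 v(0, 1): B2/C3 m2 -> C3/G4 P5 similar
  -> R3 @ bar 4 tick 0 v(1, 2): G4 above E4
  -> R7 @ bar 4 tick 0 v(1,): C3->G4 leap 19st
  -> R3 @ bar 4 tick 1 v(1, 2): G4 above E4
  -> R3 @ bar 4 tick 2 v(1, 2): G4 above E4
  -> R3 @ bar 4 tick 3 v(1, 2): G4 above E4
  -> R2 @ bar 5 tick 0 v(0, 2): C3/E4 M3 -> E3/B4 P5 similar
  -> R4 @ bar 6 tick 0 v(0, 2): D3/C4 m7 untreated
  -> R7 @ bar 6 tick 0 v(2,): B4->C4 leap 11st
  -> R1 @ bar 8 tick 0 v(1, 2): G3/D4 P5 -> C4/G4 P5 similar
  -> R2 @ bar 8 tick 0 v(0, 1): B2/G3 m6 -> C3/C4 P8 similar
  -> R2 @ bar 8 tick 0 v(0, 2): B2/D4 m3 -> C3/G4 P5 similar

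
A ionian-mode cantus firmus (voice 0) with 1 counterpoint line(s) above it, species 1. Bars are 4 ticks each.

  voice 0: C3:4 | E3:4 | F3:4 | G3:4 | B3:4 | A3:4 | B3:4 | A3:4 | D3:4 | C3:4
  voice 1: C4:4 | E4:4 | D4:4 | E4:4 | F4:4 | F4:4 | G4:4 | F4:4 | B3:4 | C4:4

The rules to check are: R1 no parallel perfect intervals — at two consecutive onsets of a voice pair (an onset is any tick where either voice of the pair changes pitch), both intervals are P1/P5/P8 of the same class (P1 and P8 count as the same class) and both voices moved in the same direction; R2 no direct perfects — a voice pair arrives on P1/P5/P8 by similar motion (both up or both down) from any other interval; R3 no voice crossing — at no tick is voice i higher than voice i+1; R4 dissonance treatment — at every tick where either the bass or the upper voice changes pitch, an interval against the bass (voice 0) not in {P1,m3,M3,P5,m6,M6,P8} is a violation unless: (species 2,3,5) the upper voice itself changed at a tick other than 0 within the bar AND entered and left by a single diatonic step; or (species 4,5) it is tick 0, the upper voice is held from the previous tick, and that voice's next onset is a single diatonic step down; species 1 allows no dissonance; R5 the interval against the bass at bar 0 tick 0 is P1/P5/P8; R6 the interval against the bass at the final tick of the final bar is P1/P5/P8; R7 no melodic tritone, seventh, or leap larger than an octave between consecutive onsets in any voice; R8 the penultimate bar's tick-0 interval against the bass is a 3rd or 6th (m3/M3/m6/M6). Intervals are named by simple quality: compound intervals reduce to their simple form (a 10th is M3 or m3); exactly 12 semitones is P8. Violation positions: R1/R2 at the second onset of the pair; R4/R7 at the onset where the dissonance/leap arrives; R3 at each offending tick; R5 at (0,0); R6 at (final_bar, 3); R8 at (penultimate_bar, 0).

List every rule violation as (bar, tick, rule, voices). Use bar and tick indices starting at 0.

(1, 0, R1, (0, 1))
(4, 0, R4, (0, 1))
(8, 0, R7, (1,))

bar 0: v0=C3 v1=C4 downbeat P8
bar 1: v0=E3 v1=E4 downbeat P8
bar 2: v0=F3 v1=D4 downbeat M6
bar 3: v0=G3 v1=E4 downbeat M6
bar 4: v0=B3 v1=F4 downbeat TT
bar 5: v0=A3 v1=F4 downbeat m6
bar 6: v0=B3 v1=G4 downbeat m6
bar 7: v0=A3 v1=F4 downbeat m6
bar 8: v0=D3 v1=B3 downbeat M6
bar 9: v0=C3 v1=C4 downbeat P8
  -> R1 @ bar 1 tick 0 v(0, 1): C3/C4 P8 -> E3/E4 P8 similar
  -> R4 @ bar 4 tick 0 v(0, 1): B3/F4 TT untreated
  -> R7 @ bar 8 tick 0 v(1,): F4->B3 leap 6st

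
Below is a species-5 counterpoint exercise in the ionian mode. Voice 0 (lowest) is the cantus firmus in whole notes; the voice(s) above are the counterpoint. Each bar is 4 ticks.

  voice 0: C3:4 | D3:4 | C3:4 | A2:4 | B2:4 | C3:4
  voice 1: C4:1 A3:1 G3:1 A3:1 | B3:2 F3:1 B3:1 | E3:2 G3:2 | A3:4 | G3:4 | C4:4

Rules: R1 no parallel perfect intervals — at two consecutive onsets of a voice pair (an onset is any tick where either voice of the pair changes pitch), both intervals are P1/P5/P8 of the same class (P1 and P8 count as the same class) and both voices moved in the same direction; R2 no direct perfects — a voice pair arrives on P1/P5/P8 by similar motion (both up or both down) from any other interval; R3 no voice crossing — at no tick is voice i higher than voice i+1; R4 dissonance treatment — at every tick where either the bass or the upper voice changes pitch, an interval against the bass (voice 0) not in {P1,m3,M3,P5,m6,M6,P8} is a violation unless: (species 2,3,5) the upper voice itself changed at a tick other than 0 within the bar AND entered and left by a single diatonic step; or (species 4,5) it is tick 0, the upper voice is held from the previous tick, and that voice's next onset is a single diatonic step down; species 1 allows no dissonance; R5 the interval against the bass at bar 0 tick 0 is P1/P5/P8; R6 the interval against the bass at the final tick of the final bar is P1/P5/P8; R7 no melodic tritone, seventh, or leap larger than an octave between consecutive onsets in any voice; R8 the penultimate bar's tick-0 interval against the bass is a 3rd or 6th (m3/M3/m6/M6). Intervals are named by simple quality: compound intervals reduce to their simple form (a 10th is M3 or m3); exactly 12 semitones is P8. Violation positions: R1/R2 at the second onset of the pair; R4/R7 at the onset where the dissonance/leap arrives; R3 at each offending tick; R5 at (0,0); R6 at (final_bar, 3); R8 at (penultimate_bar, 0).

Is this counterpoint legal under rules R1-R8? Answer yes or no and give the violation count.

No (3 violations)

bar 0: v0=C3 v1=C4 (P8)
bar 1: v0=D3 v1=B3 (M6)
bar 2: v0=C3 v1=E3 (M3)
bar 3: v0=A2 v1=A3 (P8)
bar 4: v0=B2 v1=G3 (m6)
bar 5: v0=C3 v1=C4 (P8)
  R7 @ bar1.2: B3->F3 leap 6st
  R7 @ bar1.3: F3->B3 leap 6st
  R2 @ bar5.0: B2/G3 m6 -> C3/C4 P8 similar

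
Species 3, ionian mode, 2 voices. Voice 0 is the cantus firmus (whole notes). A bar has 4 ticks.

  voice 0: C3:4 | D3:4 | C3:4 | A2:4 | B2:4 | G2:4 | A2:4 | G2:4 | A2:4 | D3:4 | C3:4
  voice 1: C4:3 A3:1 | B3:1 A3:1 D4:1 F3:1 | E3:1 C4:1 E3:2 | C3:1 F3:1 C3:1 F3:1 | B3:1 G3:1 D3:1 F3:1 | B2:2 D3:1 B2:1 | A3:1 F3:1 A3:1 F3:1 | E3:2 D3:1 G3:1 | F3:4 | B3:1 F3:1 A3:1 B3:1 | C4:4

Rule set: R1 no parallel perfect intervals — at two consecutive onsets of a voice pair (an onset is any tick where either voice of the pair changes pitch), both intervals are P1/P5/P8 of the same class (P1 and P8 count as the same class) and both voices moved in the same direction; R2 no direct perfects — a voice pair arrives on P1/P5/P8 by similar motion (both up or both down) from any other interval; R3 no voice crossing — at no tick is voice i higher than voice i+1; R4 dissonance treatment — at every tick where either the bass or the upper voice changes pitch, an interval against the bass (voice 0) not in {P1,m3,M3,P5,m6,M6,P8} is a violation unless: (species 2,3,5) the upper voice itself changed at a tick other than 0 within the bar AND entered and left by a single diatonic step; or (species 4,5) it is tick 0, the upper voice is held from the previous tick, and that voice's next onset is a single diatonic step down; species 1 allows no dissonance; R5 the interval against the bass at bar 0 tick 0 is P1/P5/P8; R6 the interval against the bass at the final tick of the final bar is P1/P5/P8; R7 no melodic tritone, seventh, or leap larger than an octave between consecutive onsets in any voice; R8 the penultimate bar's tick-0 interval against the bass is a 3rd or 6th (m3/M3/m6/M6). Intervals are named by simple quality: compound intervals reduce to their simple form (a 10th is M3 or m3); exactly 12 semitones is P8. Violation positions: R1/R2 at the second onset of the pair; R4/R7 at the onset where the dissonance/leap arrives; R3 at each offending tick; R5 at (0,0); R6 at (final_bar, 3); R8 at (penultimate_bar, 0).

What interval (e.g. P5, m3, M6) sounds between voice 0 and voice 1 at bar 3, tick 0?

voice 0=A2 voice 1=C3 -> m3

m3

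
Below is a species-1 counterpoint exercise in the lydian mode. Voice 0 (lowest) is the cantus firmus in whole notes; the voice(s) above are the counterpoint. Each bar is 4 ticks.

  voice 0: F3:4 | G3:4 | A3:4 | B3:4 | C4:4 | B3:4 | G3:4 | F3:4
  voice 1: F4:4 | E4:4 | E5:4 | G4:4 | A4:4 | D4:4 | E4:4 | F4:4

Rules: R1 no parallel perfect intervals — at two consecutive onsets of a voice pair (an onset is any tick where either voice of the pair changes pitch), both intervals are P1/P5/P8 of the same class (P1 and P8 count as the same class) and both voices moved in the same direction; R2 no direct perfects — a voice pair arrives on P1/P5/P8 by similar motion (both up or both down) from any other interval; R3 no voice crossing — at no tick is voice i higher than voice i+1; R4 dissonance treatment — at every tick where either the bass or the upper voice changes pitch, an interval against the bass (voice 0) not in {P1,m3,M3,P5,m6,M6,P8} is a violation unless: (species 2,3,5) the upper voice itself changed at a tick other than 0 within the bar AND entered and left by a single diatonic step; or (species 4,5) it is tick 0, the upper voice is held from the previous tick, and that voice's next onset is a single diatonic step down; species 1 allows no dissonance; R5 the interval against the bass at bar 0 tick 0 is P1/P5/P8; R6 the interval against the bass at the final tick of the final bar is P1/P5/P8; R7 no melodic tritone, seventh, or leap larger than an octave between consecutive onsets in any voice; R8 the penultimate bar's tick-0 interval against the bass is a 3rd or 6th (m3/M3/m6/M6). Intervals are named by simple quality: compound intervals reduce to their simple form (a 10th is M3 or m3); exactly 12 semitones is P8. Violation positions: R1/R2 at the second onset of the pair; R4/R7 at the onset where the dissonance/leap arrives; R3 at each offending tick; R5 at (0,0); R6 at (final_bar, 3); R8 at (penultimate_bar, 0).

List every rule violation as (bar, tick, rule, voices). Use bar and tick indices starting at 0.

(2, 0, R2, (0, 1))

bar 0: v0=F3 v1=F4 downbeat P8
bar 1: v0=G3 v1=E4 downbeat M6
bar 2: v0=A3 v1=E5 downbeat P5
bar 3: v0=B3 v1=G4 downbeat m6
bar 4: v0=C4 v1=A4 downbeat M6
bar 5: v0=B3 v1=D4 downbeat m3
bar 6: v0=G3 v1=E4 downbeat M6
bar 7: v0=F3 v1=F4 downbeat P8
  -> R2 @ bar 2 tick 0 v(0, 1): G3/E4 M6 -> A3/E5 P5 similar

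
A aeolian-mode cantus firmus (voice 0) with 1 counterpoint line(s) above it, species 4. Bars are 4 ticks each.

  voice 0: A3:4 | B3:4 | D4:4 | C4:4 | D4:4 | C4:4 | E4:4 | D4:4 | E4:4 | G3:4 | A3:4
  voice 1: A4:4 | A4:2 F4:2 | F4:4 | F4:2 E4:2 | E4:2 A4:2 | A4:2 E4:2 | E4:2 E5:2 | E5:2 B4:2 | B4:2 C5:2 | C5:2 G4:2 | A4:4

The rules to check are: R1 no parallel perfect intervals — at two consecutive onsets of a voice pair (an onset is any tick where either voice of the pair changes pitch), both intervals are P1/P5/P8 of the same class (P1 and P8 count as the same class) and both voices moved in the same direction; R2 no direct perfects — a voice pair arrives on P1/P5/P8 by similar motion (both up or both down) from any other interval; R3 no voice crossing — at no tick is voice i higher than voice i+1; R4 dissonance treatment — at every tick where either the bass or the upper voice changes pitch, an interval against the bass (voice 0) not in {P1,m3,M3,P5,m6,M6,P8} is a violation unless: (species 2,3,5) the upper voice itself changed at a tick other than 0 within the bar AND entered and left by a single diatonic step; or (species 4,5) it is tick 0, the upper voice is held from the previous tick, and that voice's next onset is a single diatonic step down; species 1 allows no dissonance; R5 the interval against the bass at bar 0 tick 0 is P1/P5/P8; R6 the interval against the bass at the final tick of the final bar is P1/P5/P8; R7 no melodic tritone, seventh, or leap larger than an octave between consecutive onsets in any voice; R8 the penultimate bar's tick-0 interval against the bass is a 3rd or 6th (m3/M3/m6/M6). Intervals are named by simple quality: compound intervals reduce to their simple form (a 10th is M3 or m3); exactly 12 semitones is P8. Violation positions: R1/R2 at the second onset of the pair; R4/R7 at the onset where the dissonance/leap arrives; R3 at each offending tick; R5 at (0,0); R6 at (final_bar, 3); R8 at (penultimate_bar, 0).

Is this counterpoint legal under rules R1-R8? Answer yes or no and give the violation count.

bar 0: v0=A3 v1=A4 (P8)
bar 1: v0=B3 v1=A4 (m7)
bar 2: v0=D4 v1=F4 (m3)
bar 3: v0=C4 v1=F4 (P4)
bar 4: v0=D4 v1=E4 (M2)
bar 5: v0=C4 v1=A4 (M6)
bar 6: v0=E4 v1=E4 (P1)
bar 7: v0=D4 v1=E5 (M2)
bar 8: v0=E4 v1=B4 (P5)
bar 9: v0=G3 v1=C5 (P4)
bar 10: v0=A3 v1=A4 (P8)
  R4 @ bar1.0: B3/A4 m7 untreated
  R4 @ bar1.2: B3/F4 TT untreated
  R4 @ bar4.0: D4/E4 M2 untreated
  R4 @ bar7.0: D4/E5 M2 untreated
  R4 @ bar9.0: G3/C5 P4 untreated
  R8 @ bar9.0: penult P4 not 3rd/6th
  R1 @ bar10.0: G3/G4 P8 -> A3/A4 P8 similar

No (7 violations)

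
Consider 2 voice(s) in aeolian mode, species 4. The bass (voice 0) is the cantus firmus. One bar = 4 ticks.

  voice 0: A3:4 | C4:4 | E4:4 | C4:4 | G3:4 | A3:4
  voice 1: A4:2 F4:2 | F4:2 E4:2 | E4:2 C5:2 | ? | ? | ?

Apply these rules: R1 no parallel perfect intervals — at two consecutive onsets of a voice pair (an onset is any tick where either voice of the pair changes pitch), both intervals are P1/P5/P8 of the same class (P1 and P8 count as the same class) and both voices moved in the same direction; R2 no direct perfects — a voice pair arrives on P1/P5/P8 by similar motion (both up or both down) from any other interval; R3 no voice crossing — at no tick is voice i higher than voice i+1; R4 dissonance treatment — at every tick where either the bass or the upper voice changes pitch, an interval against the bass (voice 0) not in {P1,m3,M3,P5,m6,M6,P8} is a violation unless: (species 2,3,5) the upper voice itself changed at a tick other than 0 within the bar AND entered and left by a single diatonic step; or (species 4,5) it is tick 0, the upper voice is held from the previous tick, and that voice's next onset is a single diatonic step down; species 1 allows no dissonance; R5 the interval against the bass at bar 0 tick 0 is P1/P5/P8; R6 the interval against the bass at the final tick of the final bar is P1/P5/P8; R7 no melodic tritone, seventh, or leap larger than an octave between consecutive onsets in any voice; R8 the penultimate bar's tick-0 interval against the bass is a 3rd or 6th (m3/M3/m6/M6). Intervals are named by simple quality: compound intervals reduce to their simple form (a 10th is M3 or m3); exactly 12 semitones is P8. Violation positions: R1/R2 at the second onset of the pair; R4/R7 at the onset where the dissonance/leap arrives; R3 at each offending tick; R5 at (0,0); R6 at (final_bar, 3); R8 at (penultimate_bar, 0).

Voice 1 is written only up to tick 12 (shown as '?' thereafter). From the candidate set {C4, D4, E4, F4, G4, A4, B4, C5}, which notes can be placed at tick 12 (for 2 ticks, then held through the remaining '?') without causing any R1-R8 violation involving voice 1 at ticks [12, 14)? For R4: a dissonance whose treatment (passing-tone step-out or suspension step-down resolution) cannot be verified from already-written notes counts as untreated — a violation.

{A4, C5, E4}

C4: violates R2
D4: violates R4,R7
E4: legal
F4: violates R4
G4: violates R2
A4: legal
B4: violates R4
C5: legal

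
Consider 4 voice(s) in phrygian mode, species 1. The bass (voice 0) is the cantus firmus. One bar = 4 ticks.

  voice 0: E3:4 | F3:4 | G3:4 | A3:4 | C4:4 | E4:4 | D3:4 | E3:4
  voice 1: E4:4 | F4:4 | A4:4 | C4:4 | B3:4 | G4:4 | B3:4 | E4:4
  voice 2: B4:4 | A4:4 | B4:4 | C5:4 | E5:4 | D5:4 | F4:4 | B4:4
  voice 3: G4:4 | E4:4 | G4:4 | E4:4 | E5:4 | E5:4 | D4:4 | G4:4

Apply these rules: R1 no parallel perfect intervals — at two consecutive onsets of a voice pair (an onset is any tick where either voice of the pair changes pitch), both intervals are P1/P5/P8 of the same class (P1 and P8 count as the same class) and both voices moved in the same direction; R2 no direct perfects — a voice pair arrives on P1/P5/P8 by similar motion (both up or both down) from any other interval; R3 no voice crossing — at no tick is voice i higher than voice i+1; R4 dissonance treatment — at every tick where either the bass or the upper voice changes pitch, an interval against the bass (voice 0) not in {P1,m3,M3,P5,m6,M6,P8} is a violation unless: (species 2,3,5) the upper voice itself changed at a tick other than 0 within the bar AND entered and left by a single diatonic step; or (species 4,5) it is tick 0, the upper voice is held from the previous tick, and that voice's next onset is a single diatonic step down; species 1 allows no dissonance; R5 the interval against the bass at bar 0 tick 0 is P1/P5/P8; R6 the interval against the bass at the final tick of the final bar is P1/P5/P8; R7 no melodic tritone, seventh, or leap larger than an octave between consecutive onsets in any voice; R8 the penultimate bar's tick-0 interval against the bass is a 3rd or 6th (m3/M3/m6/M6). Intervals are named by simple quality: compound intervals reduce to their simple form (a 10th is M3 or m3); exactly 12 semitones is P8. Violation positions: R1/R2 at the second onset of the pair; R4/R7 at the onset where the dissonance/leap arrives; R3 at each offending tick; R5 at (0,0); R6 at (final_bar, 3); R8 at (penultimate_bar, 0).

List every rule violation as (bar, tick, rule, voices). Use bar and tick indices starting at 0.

(0, 0, R3, (2, 3))
(0, 0, R5, (0, 3))
(0, 1, R3, (2, 3))
(0, 2, R3, (2, 3))
(0, 3, R3, (2, 3))
(1, 0, R1, (0, 1))
(1, 0, R3, (2, 3))
(1, 0, R4, (0, 3))
(1, 1, R3, (2, 3))
(1, 2, R3, (2, 3))
(1, 3, R3, (2, 3))
(2, 0, R2, (0, 3))
(2, 0, R3, (2, 3))
(2, 0, R4, (0, 1))
(2, 1, R3, (2, 3))
(2, 2, R3, (2, 3))
(2, 3, R3, (2, 3))
(3, 0, R3, (2, 3))
(3, 1, R3, (2, 3))
(3, 2, R3, (2, 3))
(3, 3, R3, (2, 3))
(4, 0, R2, (2, 3))
(4, 0, R3, (0, 1))
(4, 0, R4, (0, 1))
(4, 1, R3, (0, 1))
(4, 2, R3, (0, 1))
(4, 3, R3, (0, 1))
(5, 0, R4, (0, 2))
(6, 0, R1, (0, 3))
(6, 0, R3, (2, 3))
(6, 0, R7, (0,))
(6, 0, R7, (3,))
(6, 0, R8, (0, 3))
(6, 1, R3, (2, 3))
(6, 2, R3, (2, 3))
(6, 3, R3, (2, 3))
(7, 0, R2, (0, 1))
(7, 0, R2, (0, 2))
(7, 0, R2, (1, 2))
(7, 0, R3, (2, 3))
(7, 0, R7, (2,))
(7, 1, R3, (2, 3))
(7, 2, R3, (2, 3))
(7, 3, R3, (2, 3))
(7, 3, R6, (0, 3))

bar 0: v0=E3 v1=E4 v2=B4 v3=G4 downbeat m3
bar 1: v0=F3 v1=F4 v2=A4 v3=E4 downbeat M7
bar 2: v0=G3 v1=A4 v2=B4 v3=G4 downbeat P8
bar 3: v0=A3 v1=C4 v2=C5 v3=E4 downbeat P5
bar 4: v0=C4 v1=B3 v2=E5 v3=E5 downbeat M3
bar 5: v0=E4 v1=G4 v2=D5 v3=E5 downbeat P8
bar 6: v0=D3 v1=B3 v2=F4 v3=D4 downbeat P8
bar 7: v0=E3 v1=E4 v2=B4 v3=G4 downbeat m3
  -> R3 @ bar 0 tick 0 v(2, 3): B4 above G4
  -> R5 @ bar 0 tick 0 v(0, 3): opens on m3
  -> R3 @ bar 0 tick 1 v(2, 3): B4 above G4
  -> R3 @ bar 0 tick 2 v(2, 3): B4 above G4
  -> R3 @ bar 0 tick 3 v(2, 3): B4 above G4
  -> R1 @ bar 1 tick 0 v(0, 1): E3/E4 P8 -> F3/F4 P8 similar
  -> R3 @ bar 1 tick 0 v(2, 3): A4 above E4
  -> R4 @ bar 1 tick 0 v(0, 3): F3/E4 M7 untreated
  -> R3 @ bar 1 tick 1 v(2, 3): A4 above E4
  -> R3 @ bar 1 tick 2 v(2, 3): A4 above E4
  -> R3 @ bar 1 tick 3 v(2, 3): A4 above E4
  -> R2 @ bar 2 tick 0 v(0, 3): F3/E4 M7 -> G3/G4 P8 similar
  -> R3 @ bar 2 tick 0 v(2, 3): B4 above G4
  -> R4 @ bar 2 tick 0 v(0, 1): G3/A4 M2 untreated
  -> R3 @ bar 2 tick 1 v(2, 3): B4 above G4
  -> R3 @ bar 2 tick 2 v(2, 3): B4 above G4
  -> R3 @ bar 2 tick 3 v(2, 3): B4 above G4
  -> R3 @ bar 3 tick 0 v(2, 3): C5 above E4
  -> R3 @ bar 3 tick 1 v(2, 3): C5 above E4
  -> R3 @ bar 3 tick 2 v(2, 3): C5 above E4
  -> R3 @ bar 3 tick 3 v(2, 3): C5 above E4
  -> R2 @ bar 4 tick 0 v(2, 3): C5/E4 m6 -> E5/E5 P1 similar
  -> R3 @ bar 4 tick 0 v(0, 1): C4 above B3
  -> R4 @ bar 4 tick 0 v(0, 1): C4/B3 m2 untreated
  -> R3 @ bar 4 tick 1 v(0, 1): C4 above B3
  -> R3 @ bar 4 tick 2 v(0, 1): C4 above B3
  -> R3 @ bar 4 tick 3 v(0, 1): C4 above B3
  -> R4 @ bar 5 tick 0 v(0, 2): E4/D5 m7 untreated
  -> R1 @ bar 6 tick 0 v(0, 3): E4/E5 P8 -> D3/D4 P8 similar
  -> R3 @ bar 6 tick 0 v(2, 3): F4 above D4
  -> R7 @ bar 6 tick 0 v(0,): E4->D3 leap 14st
  -> R7 @ bar 6 tick 0 v(3,): E5->D4 leap 14st
  -> R8 @ bar 6 tick 0 v(0, 3): penult P8 not 3rd/6th
  -> R3 @ bar 6 tick 1 v(2, 3): F4 above D4
  -> R3 @ bar 6 tick 2 v(2, 3): F4 above D4
  -> R3 @ bar 6 tick 3 v(2, 3): F4 above D4
  -> R2 @ bar 7 tick 0 v(0, 1): D3/B3 M6 -> E3/E4 P8 similar
  -> R2 @ bar 7 tick 0 v(0, 2): D3/F4 m3 -> E3/B4 P5 similar
  -> R2 @ bar 7 tick 0 v(1, 2): B3/F4 TT -> E4/B4 P5 similar
  -> R3 @ bar 7 tick 0 v(2, 3): B4 above G4
  -> R7 @ bar 7 tick 0 v(2,): F4->B4 leap 6st
  -> R3 @ bar 7 tick 1 v(2, 3): B4 above G4
  -> R3 @ bar 7 tick 2 v(2, 3): B4 above G4
  -> R3 @ bar 7 tick 3 v(2, 3): B4 above G4
  -> R6 @ bar 7 tick 3 v(0, 3): closes on m3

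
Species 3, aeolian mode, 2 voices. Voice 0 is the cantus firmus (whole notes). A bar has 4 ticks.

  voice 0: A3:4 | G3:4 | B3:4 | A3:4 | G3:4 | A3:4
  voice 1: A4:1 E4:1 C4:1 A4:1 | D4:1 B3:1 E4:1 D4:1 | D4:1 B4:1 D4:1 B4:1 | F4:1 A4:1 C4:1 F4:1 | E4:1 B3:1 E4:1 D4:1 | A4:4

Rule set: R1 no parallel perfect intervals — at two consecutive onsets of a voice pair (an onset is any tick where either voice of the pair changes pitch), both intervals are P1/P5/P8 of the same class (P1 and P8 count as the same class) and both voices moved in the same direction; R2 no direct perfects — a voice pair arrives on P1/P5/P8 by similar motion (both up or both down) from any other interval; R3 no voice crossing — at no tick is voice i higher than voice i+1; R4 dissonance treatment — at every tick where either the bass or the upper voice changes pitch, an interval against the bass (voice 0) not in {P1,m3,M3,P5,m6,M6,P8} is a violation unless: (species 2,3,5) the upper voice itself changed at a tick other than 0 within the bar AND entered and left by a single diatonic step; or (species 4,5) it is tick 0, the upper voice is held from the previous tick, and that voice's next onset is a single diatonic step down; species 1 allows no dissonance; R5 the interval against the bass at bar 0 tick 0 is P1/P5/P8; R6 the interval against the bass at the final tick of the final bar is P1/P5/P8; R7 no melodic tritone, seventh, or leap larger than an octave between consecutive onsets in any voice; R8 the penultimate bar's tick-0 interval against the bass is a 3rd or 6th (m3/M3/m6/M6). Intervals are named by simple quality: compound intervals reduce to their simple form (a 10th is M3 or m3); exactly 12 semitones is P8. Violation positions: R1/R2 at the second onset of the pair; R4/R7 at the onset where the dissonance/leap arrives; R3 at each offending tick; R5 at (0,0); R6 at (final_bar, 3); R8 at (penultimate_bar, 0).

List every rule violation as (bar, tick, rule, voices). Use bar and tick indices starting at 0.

bar 0: v0=A3 v1=A4 downbeat P8
bar 1: v0=G3 v1=D4 downbeat P5
bar 2: v0=B3 v1=D4 downbeat m3
bar 3: v0=A3 v1=F4 downbeat m6
bar 4: v0=G3 v1=E4 downbeat M6
bar 5: v0=A3 v1=A4 downbeat P8
  -> R2 @ bar 1 tick 0 v(0, 1): A3/A4 P8 -> G3/D4 P5 similar
  -> R7 @ bar 3 tick 0 v(1,): B4->F4 leap 6st
  -> R2 @ bar 5 tick 0 v(0, 1): G3/D4 P5 -> A3/A4 P8 similar

(1, 0, R2, (0, 1))
(3, 0, R7, (1,))
(5, 0, R2, (0, 1))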